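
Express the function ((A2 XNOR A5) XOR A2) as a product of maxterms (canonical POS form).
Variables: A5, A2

ΠM(2, 3) = (NOT A5 OR A2) AND (NOT A5 OR NOT A2)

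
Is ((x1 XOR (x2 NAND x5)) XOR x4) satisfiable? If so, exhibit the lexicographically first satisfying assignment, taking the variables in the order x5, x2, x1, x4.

x5=0, x2=0, x1=0, x4=0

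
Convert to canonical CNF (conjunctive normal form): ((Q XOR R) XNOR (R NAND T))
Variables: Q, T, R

(Q OR T OR R) AND (Q OR NOT T OR R) AND (Q OR NOT T OR NOT R) AND (NOT Q OR T OR NOT R)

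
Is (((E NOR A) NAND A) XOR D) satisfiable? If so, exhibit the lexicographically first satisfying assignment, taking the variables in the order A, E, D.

A=0, E=0, D=0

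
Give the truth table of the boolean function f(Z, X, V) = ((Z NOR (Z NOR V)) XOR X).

Z | X | V | Output
------------------
0 | 0 | 0 | 0
0 | 0 | 1 | 1
0 | 1 | 0 | 1
0 | 1 | 1 | 0
1 | 0 | 0 | 0
1 | 0 | 1 | 0
1 | 1 | 0 | 1
1 | 1 | 1 | 1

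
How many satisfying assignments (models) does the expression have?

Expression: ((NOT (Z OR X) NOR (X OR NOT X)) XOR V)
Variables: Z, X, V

Satisfying assignments: (0,0,1), (0,1,1), (1,0,1), (1,1,1)
Count: 4 out of 8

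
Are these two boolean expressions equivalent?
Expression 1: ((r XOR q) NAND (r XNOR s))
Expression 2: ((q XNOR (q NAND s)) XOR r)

No. Counterexample: with s=0, r=0, q=0, Expression 1 = 1 but Expression 2 = 0.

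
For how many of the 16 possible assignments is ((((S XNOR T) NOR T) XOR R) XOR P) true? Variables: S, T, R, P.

Satisfying assignments: (0,0,0,1), (0,0,1,0), (0,1,0,1), (0,1,1,0), (1,0,0,0), (1,0,1,1), (1,1,0,1), (1,1,1,0)
Count: 8 out of 16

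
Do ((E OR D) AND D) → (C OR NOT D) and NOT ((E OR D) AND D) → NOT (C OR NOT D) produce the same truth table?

No, Inverse is not equivalent to original (counterexample: D=0, E=0, C=0)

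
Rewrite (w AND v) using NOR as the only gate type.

((w NOR w) NOR (v NOR v))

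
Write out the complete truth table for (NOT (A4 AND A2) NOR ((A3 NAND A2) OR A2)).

A4 | A2 | A3 | Output
---------------------
0 | 0 | 0 | 0
0 | 0 | 1 | 0
0 | 1 | 0 | 0
0 | 1 | 1 | 0
1 | 0 | 0 | 0
1 | 0 | 1 | 0
1 | 1 | 0 | 0
1 | 1 | 1 | 0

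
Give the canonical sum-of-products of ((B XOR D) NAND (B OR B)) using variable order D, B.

Σm(0, 2, 3) = (NOT D AND NOT B) OR (D AND NOT B) OR (D AND B)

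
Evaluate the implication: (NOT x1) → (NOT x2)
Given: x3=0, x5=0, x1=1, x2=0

Antecedent (NOT x1) = 0; consequent (NOT x2) = 1.
0 → 1 = 1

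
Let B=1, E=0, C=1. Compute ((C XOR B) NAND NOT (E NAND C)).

Substituting: ((1 XOR 1) NAND NOT (0 NAND 1))
= 1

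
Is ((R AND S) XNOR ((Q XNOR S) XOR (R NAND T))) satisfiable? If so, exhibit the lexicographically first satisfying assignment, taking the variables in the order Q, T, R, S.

Q=0, T=0, R=0, S=0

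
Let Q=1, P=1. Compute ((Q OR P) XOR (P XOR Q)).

Substituting: ((1 OR 1) XOR (1 XOR 1))
= 1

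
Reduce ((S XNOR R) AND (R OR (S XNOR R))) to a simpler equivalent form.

By absorption (E AND (E OR v) = E):
= (S XNOR R)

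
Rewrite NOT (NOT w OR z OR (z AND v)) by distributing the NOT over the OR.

w AND NOT z AND NOT (z AND v)
De Morgan's: NOT(OR of terms) = AND of negations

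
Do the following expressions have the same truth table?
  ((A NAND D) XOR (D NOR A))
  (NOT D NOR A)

No. Counterexample: with A=1, D=0, Expression 1 = 1 but Expression 2 = 0.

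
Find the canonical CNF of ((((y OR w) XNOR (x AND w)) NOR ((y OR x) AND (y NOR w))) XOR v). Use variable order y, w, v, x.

(y OR w OR v OR x) AND (y OR w OR v OR NOT x) AND (y OR NOT w OR v OR NOT x) AND (y OR NOT w OR NOT v OR x) AND (NOT y OR w OR NOT v OR x) AND (NOT y OR w OR NOT v OR NOT x) AND (NOT y OR NOT w OR v OR NOT x) AND (NOT y OR NOT w OR NOT v OR x)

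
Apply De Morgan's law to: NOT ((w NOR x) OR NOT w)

NOT (w NOR x) AND w
De Morgan's: NOT(OR of terms) = AND of negations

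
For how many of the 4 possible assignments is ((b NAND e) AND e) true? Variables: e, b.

Satisfying assignments: (1,0)
Count: 1 out of 4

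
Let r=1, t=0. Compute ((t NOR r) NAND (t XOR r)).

Substituting: ((0 NOR 1) NAND (0 XOR 1))
= 1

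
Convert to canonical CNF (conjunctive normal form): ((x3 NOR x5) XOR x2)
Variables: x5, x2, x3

(x5 OR x2 OR NOT x3) AND (x5 OR NOT x2 OR x3) AND (NOT x5 OR x2 OR x3) AND (NOT x5 OR x2 OR NOT x3)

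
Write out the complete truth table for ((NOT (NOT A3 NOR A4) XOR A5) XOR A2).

A4 | A3 | A5 | A2 | Output
--------------------------
0 | 0 | 0 | 0 | 1
0 | 0 | 0 | 1 | 0
0 | 0 | 1 | 0 | 0
0 | 0 | 1 | 1 | 1
0 | 1 | 0 | 0 | 0
0 | 1 | 0 | 1 | 1
0 | 1 | 1 | 0 | 1
0 | 1 | 1 | 1 | 0
1 | 0 | 0 | 0 | 1
1 | 0 | 0 | 1 | 0
1 | 0 | 1 | 0 | 0
1 | 0 | 1 | 1 | 1
1 | 1 | 0 | 0 | 1
1 | 1 | 0 | 1 | 0
1 | 1 | 1 | 0 | 0
1 | 1 | 1 | 1 | 1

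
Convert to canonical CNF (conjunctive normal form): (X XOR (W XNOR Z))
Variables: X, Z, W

(X OR Z OR NOT W) AND (X OR NOT Z OR W) AND (NOT X OR Z OR W) AND (NOT X OR NOT Z OR NOT W)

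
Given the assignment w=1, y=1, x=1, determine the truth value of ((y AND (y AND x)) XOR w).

Substituting: ((1 AND (1 AND 1)) XOR 1)
= 0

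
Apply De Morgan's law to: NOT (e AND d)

NOT e OR NOT d
De Morgan's: NOT(AND of terms) = OR of negations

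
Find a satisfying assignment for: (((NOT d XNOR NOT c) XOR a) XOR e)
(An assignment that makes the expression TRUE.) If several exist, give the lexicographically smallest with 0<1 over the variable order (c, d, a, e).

c=0, d=0, a=0, e=0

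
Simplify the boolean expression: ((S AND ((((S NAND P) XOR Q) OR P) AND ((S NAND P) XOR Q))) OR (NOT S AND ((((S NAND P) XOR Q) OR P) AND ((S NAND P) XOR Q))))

By distribution ((E AND v) OR (E AND NOT v) = E) then absorption (E AND (E OR v) = E):
= ((S NAND P) XOR Q)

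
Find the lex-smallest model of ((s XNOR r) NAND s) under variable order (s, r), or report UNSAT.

s=0, r=0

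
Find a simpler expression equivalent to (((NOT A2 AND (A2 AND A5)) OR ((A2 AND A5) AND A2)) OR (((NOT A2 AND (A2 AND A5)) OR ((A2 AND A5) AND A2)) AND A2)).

By absorption (E OR (E AND v) = E) then distribution ((E AND v) OR (E AND NOT v) = E):
= (A2 AND A5)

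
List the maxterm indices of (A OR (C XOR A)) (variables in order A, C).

ΠM(0) = (A OR C)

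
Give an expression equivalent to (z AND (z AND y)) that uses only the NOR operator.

((z NOR z) NOR (((z NOR z) NOR (y NOR y)) NOR ((z NOR z) NOR (y NOR y))))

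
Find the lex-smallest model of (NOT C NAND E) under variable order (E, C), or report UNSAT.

E=0, C=0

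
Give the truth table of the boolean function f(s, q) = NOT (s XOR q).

s | q | Output
--------------
0 | 0 | 1
0 | 1 | 0
1 | 0 | 0
1 | 1 | 1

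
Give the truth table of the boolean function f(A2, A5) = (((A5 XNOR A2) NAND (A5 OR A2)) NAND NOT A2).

A2 | A5 | Output
----------------
0 | 0 | 0
0 | 1 | 0
1 | 0 | 1
1 | 1 | 1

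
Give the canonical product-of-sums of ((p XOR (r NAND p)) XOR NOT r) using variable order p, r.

ΠM(0) = (p OR r)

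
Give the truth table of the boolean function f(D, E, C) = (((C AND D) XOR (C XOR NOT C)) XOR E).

D | E | C | Output
------------------
0 | 0 | 0 | 1
0 | 0 | 1 | 1
0 | 1 | 0 | 0
0 | 1 | 1 | 0
1 | 0 | 0 | 1
1 | 0 | 1 | 0
1 | 1 | 0 | 0
1 | 1 | 1 | 1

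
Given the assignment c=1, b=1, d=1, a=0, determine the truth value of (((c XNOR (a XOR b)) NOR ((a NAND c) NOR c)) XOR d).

Substituting: (((1 XNOR (0 XOR 1)) NOR ((0 NAND 1) NOR 1)) XOR 1)
= 1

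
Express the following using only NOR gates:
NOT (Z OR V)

(((Z NOR V) NOR (Z NOR V)) NOR ((Z NOR V) NOR (Z NOR V)))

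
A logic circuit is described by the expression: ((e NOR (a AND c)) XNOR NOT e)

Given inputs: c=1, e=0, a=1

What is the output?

Substituting: ((0 NOR (1 AND 1)) XNOR NOT 0)
= 0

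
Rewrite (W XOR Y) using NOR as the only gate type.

((((W NOR Y) NOR (W NOR Y)) NOR ((W NOR Y) NOR (W NOR Y))) NOR ((((W NOR W) NOR (Y NOR Y)) NOR ((W NOR W) NOR (Y NOR Y))) NOR (((W NOR W) NOR (Y NOR Y)) NOR ((W NOR W) NOR (Y NOR Y)))))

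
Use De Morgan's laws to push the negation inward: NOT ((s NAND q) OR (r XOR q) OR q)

NOT (s NAND q) AND NOT (r XOR q) AND NOT q
De Morgan's: NOT(OR of terms) = AND of negations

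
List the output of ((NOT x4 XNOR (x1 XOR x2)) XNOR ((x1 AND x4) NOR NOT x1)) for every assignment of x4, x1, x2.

x4 | x1 | x2 | Output
---------------------
0 | 0 | 0 | 1
0 | 0 | 1 | 0
0 | 1 | 0 | 1
0 | 1 | 1 | 0
1 | 0 | 0 | 0
1 | 0 | 1 | 1
1 | 1 | 0 | 1
1 | 1 | 1 | 0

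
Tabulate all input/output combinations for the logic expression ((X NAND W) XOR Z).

Z | W | X | Output
------------------
0 | 0 | 0 | 1
0 | 0 | 1 | 1
0 | 1 | 0 | 1
0 | 1 | 1 | 0
1 | 0 | 0 | 0
1 | 0 | 1 | 0
1 | 1 | 0 | 0
1 | 1 | 1 | 1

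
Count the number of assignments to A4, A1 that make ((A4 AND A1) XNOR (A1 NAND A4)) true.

No assignment satisfies the expression.
Count: 0 out of 4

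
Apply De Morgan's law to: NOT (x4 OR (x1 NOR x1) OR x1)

NOT x4 AND NOT (x1 NOR x1) AND NOT x1
De Morgan's: NOT(OR of terms) = AND of negations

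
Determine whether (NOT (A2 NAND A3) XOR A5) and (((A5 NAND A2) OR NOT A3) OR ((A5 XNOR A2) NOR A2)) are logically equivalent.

No. Counterexample: with A2=0, A3=0, A5=0, Expression 1 = 0 but Expression 2 = 1.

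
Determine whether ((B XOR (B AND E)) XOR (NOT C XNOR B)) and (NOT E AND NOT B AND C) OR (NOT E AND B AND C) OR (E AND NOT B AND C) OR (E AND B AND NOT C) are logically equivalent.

Yes, they are equivalent — the two output columns agree on all 8 assignments:
E | B | C | Expression 1 | Expression 2
---------------------------------------
0 | 0 | 0 | 0 | 0
0 | 0 | 1 | 1 | 1
0 | 1 | 0 | 0 | 0
0 | 1 | 1 | 1 | 1
1 | 0 | 0 | 0 | 0
1 | 0 | 1 | 1 | 1
1 | 1 | 0 | 1 | 1
1 | 1 | 1 | 0 | 0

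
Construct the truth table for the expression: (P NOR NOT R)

P | R | Output
--------------
0 | 0 | 0
0 | 1 | 1
1 | 0 | 0
1 | 1 | 0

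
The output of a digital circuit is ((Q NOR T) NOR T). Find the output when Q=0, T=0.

Substituting: ((0 NOR 0) NOR 0)
= 0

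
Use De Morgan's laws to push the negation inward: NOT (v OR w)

NOT v AND NOT w
De Morgan's: NOT(OR of terms) = AND of negations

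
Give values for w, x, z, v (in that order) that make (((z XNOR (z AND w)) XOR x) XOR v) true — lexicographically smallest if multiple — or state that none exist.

w=0, x=0, z=0, v=0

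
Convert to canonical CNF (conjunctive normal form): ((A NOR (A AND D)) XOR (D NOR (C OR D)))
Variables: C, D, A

(C OR D OR A) AND (C OR NOT D OR NOT A) AND (NOT C OR D OR NOT A) AND (NOT C OR NOT D OR NOT A)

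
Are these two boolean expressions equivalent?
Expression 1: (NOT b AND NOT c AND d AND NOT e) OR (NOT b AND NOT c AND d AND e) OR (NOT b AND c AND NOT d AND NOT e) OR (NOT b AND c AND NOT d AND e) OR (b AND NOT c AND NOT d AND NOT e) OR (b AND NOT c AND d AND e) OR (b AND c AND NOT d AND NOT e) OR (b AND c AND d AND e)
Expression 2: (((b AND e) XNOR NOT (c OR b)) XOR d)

Yes, they are equivalent — the two output columns agree on all 16 assignments:
b | c | d | e | Expression 1 | Expression 2
-------------------------------------------
0 | 0 | 0 | 0 | 0 | 0
0 | 0 | 0 | 1 | 0 | 0
0 | 0 | 1 | 0 | 1 | 1
0 | 0 | 1 | 1 | 1 | 1
0 | 1 | 0 | 0 | 1 | 1
0 | 1 | 0 | 1 | 1 | 1
0 | 1 | 1 | 0 | 0 | 0
0 | 1 | 1 | 1 | 0 | 0
1 | 0 | 0 | 0 | 1 | 1
1 | 0 | 0 | 1 | 0 | 0
1 | 0 | 1 | 0 | 0 | 0
1 | 0 | 1 | 1 | 1 | 1
1 | 1 | 0 | 0 | 1 | 1
1 | 1 | 0 | 1 | 0 | 0
1 | 1 | 1 | 0 | 0 | 0
1 | 1 | 1 | 1 | 1 | 1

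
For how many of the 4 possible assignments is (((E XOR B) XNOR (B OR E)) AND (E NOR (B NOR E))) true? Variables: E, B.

Satisfying assignments: (0,1)
Count: 1 out of 4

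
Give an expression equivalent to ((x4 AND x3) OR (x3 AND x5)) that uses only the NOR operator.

((((x4 NOR x4) NOR (x3 NOR x3)) NOR ((x3 NOR x3) NOR (x5 NOR x5))) NOR (((x4 NOR x4) NOR (x3 NOR x3)) NOR ((x3 NOR x3) NOR (x5 NOR x5))))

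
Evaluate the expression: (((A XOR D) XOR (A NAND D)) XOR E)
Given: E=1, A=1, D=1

Substituting: (((1 XOR 1) XOR (1 NAND 1)) XOR 1)
= 1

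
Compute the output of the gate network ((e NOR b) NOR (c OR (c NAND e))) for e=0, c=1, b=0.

Substituting: ((0 NOR 0) NOR (1 OR (1 NAND 0)))
= 0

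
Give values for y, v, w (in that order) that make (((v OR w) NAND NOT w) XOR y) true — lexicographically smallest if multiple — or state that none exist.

y=0, v=0, w=0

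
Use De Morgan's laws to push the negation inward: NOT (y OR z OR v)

NOT y AND NOT z AND NOT v
De Morgan's: NOT(OR of terms) = AND of negations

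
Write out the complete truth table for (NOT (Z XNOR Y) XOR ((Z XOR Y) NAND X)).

Z | X | Y | Output
------------------
0 | 0 | 0 | 1
0 | 0 | 1 | 0
0 | 1 | 0 | 1
0 | 1 | 1 | 1
1 | 0 | 0 | 0
1 | 0 | 1 | 1
1 | 1 | 0 | 1
1 | 1 | 1 | 1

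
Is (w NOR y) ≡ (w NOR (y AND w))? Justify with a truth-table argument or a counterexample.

No. Counterexample: with w=0, y=1, Expression 1 = 0 but Expression 2 = 1.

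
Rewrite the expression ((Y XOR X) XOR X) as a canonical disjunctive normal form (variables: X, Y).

(NOT X AND Y) OR (X AND Y)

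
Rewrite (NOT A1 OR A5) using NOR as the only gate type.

(((A1 NOR A1) NOR A5) NOR ((A1 NOR A1) NOR A5))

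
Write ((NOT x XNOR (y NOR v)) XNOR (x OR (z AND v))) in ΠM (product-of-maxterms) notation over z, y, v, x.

ΠM(0, 1, 8, 9, 10, 14) = (z OR y OR v OR x) AND (z OR y OR v OR NOT x) AND (NOT z OR y OR v OR x) AND (NOT z OR y OR v OR NOT x) AND (NOT z OR y OR NOT v OR x) AND (NOT z OR NOT y OR NOT v OR x)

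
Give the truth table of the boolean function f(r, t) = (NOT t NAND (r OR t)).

r | t | Output
--------------
0 | 0 | 1
0 | 1 | 1
1 | 0 | 0
1 | 1 | 1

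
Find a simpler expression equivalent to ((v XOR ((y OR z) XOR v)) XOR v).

By XOR self-cancellation ((E XOR v) XOR v = E):
= ((y OR z) XOR v)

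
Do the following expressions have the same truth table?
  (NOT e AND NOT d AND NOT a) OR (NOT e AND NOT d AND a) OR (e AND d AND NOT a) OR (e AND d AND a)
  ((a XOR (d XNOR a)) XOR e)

Yes, they are equivalent — the two output columns agree on all 8 assignments:
e | d | a | Expression 1 | Expression 2
---------------------------------------
0 | 0 | 0 | 1 | 1
0 | 0 | 1 | 1 | 1
0 | 1 | 0 | 0 | 0
0 | 1 | 1 | 0 | 0
1 | 0 | 0 | 0 | 0
1 | 0 | 1 | 0 | 0
1 | 1 | 0 | 1 | 1
1 | 1 | 1 | 1 | 1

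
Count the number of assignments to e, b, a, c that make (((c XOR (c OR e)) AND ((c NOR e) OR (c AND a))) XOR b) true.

Satisfying assignments: (0,1,0,0), (0,1,0,1), (0,1,1,0), (0,1,1,1), (1,1,0,0), (1,1,0,1), (1,1,1,0), (1,1,1,1)
Count: 8 out of 16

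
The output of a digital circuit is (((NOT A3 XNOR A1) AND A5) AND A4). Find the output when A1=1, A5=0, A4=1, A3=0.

Substituting: (((NOT 0 XNOR 1) AND 0) AND 1)
= 0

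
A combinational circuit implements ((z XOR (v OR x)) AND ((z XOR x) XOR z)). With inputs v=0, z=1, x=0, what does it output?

Substituting: ((1 XOR (0 OR 0)) AND ((1 XOR 0) XOR 1))
= 0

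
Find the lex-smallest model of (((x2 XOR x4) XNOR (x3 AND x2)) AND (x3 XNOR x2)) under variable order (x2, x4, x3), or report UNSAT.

x2=0, x4=0, x3=0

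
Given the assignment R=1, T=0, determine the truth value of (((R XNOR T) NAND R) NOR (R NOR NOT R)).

Substituting: (((1 XNOR 0) NAND 1) NOR (1 NOR NOT 1))
= 0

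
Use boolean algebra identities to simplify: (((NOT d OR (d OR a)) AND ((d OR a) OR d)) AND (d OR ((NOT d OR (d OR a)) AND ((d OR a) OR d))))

By absorption (E AND (E OR v) = E) then distribution ((E OR v) AND (E OR NOT v) = E):
= (d OR a)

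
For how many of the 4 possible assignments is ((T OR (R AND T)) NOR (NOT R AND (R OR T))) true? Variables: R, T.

Satisfying assignments: (0,0), (1,0)
Count: 2 out of 4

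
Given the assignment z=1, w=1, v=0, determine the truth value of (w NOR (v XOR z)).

Substituting: (1 NOR (0 XOR 1))
= 0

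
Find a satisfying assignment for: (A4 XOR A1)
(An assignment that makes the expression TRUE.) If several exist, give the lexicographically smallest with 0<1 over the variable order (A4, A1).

A4=0, A1=1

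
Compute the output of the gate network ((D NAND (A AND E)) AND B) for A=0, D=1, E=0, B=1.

Substituting: ((1 NAND (0 AND 0)) AND 1)
= 1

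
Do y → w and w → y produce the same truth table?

No, Converse is not equivalent to original (counterexample: y=0, w=1)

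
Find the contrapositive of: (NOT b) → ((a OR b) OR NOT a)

Contrapositive: NOT ((a OR b) OR NOT a) → b
Note: A statement and its contrapositive are logically equivalent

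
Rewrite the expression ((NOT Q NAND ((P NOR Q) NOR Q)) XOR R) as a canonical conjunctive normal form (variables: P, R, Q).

(P OR NOT R OR Q) AND (P OR NOT R OR NOT Q) AND (NOT P OR R OR Q) AND (NOT P OR NOT R OR NOT Q)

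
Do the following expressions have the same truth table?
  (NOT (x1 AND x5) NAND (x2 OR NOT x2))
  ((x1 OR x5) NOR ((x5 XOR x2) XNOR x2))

No. Counterexample: with x2=0, x5=1, x1=1, Expression 1 = 1 but Expression 2 = 0.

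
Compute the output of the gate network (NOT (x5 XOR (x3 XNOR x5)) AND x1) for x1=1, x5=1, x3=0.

Substituting: (NOT (1 XOR (0 XNOR 1)) AND 1)
= 0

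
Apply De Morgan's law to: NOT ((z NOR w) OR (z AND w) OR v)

NOT (z NOR w) AND NOT (z AND w) AND NOT v
De Morgan's: NOT(OR of terms) = AND of negations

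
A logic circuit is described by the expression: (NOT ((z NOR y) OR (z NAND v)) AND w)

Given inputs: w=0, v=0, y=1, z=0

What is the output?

Substituting: (NOT ((0 NOR 1) OR (0 NAND 0)) AND 0)
= 0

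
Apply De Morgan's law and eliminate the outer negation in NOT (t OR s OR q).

NOT t AND NOT s AND NOT q
De Morgan's: NOT(OR of terms) = AND of negations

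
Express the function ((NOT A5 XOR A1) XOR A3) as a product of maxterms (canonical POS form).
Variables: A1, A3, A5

ΠM(1, 2, 4, 7) = (A1 OR A3 OR NOT A5) AND (A1 OR NOT A3 OR A5) AND (NOT A1 OR A3 OR A5) AND (NOT A1 OR NOT A3 OR NOT A5)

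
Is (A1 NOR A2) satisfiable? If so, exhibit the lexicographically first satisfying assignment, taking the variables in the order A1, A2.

A1=0, A2=0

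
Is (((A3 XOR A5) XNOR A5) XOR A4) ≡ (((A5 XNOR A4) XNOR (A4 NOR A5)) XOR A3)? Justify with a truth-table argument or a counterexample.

No. Counterexample: with A5=0, A3=0, A4=1, Expression 1 = 0 but Expression 2 = 1.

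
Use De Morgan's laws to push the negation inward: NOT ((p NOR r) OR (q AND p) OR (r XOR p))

NOT (p NOR r) AND NOT (q AND p) AND NOT (r XOR p)
De Morgan's: NOT(OR of terms) = AND of negations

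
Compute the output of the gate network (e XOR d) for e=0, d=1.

Substituting: (0 XOR 1)
= 1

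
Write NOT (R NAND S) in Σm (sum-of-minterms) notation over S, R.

Σm(3) = (S AND R)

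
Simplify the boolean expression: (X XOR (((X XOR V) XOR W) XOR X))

By XOR self-cancellation ((E XOR v) XOR v = E):
= ((X XOR V) XOR W)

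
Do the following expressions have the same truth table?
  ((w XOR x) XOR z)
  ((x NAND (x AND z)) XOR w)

No. Counterexample: with x=0, w=0, z=0, Expression 1 = 0 but Expression 2 = 1.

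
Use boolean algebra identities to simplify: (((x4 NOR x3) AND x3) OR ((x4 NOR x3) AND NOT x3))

By distribution ((E AND v) OR (E AND NOT v) = E):
= (x4 NOR x3)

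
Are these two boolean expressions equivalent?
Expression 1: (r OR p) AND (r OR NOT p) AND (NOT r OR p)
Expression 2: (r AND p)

Yes, they are equivalent — the two output columns agree on all 4 assignments:
r | p | Expression 1 | Expression 2
-----------------------------------
0 | 0 | 0 | 0
0 | 1 | 0 | 0
1 | 0 | 0 | 0
1 | 1 | 1 | 1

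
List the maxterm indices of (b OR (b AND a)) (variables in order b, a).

ΠM(0, 1) = (b OR a) AND (b OR NOT a)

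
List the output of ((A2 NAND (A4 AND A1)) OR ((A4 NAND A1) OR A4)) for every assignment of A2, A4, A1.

A2 | A4 | A1 | Output
---------------------
0 | 0 | 0 | 1
0 | 0 | 1 | 1
0 | 1 | 0 | 1
0 | 1 | 1 | 1
1 | 0 | 0 | 1
1 | 0 | 1 | 1
1 | 1 | 0 | 1
1 | 1 | 1 | 1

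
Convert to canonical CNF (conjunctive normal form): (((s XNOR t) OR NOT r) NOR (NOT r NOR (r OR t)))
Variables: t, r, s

(t OR r OR s) AND (t OR r OR NOT s) AND (t OR NOT r OR s) AND (NOT t OR r OR s) AND (NOT t OR r OR NOT s) AND (NOT t OR NOT r OR NOT s)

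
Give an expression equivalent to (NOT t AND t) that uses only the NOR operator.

(((t NOR t) NOR (t NOR t)) NOR (t NOR t))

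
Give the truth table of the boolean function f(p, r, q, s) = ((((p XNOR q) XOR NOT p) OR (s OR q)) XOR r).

p | r | q | s | Output
----------------------
0 | 0 | 0 | 0 | 0
0 | 0 | 0 | 1 | 1
0 | 0 | 1 | 0 | 1
0 | 0 | 1 | 1 | 1
0 | 1 | 0 | 0 | 1
0 | 1 | 0 | 1 | 0
0 | 1 | 1 | 0 | 0
0 | 1 | 1 | 1 | 0
1 | 0 | 0 | 0 | 0
1 | 0 | 0 | 1 | 1
1 | 0 | 1 | 0 | 1
1 | 0 | 1 | 1 | 1
1 | 1 | 0 | 0 | 1
1 | 1 | 0 | 1 | 0
1 | 1 | 1 | 0 | 0
1 | 1 | 1 | 1 | 0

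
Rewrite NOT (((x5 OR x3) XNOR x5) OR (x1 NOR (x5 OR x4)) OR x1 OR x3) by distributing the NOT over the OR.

NOT ((x5 OR x3) XNOR x5) AND NOT (x1 NOR (x5 OR x4)) AND NOT x1 AND NOT x3
De Morgan's: NOT(OR of terms) = AND of negations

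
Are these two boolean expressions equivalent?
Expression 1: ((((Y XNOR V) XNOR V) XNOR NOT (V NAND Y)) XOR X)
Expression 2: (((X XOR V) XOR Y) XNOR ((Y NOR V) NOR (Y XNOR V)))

No. Counterexample: with X=0, Y=1, V=0, Expression 1 = 0 but Expression 2 = 1.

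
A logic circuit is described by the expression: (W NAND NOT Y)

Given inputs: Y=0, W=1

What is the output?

Substituting: (1 NAND NOT 0)
= 0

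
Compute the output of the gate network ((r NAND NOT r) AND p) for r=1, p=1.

Substituting: ((1 NAND NOT 1) AND 1)
= 1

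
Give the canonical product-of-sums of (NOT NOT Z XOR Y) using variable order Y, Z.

ΠM(0, 3) = (Y OR Z) AND (NOT Y OR NOT Z)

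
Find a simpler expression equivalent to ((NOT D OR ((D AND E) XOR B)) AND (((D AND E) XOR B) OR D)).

By distribution ((E OR v) AND (E OR NOT v) = E):
= ((D AND E) XOR B)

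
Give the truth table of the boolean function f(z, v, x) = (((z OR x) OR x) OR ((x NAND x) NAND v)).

z | v | x | Output
------------------
0 | 0 | 0 | 1
0 | 0 | 1 | 1
0 | 1 | 0 | 0
0 | 1 | 1 | 1
1 | 0 | 0 | 1
1 | 0 | 1 | 1
1 | 1 | 0 | 1
1 | 1 | 1 | 1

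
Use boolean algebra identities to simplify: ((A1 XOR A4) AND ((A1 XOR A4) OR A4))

By absorption (E AND (E OR v) = E):
= (A1 XOR A4)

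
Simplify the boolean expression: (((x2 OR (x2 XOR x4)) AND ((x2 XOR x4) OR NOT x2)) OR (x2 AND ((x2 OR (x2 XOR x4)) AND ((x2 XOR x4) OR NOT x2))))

By absorption (E OR (E AND v) = E) then distribution ((E OR v) AND (E OR NOT v) = E):
= (x2 XOR x4)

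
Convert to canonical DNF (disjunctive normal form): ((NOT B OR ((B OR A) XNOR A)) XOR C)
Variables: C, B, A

(NOT C AND NOT B AND NOT A) OR (NOT C AND NOT B AND A) OR (NOT C AND B AND A) OR (C AND B AND NOT A)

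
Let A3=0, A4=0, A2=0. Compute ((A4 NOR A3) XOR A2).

Substituting: ((0 NOR 0) XOR 0)
= 1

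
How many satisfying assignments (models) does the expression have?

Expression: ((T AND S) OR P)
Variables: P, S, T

Satisfying assignments: (0,1,1), (1,0,0), (1,0,1), (1,1,0), (1,1,1)
Count: 5 out of 8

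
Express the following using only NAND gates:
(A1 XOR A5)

((A1 NAND (A1 NAND A5)) NAND (A5 NAND (A1 NAND A5)))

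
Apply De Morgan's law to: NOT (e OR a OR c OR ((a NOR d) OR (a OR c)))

NOT e AND NOT a AND NOT c AND NOT ((a NOR d) OR (a OR c))
De Morgan's: NOT(OR of terms) = AND of negations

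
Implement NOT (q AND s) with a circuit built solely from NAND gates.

(((q NAND s) NAND (q NAND s)) NAND ((q NAND s) NAND (q NAND s)))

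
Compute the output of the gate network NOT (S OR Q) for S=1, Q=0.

Substituting: NOT (1 OR 0)
= 0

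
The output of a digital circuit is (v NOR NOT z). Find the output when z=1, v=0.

Substituting: (0 NOR NOT 1)
= 1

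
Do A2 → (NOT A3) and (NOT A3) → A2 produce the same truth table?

No, Converse is not equivalent to original (counterexample: A2=0, A3=0)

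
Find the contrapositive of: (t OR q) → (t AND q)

Contrapositive: NOT (t AND q) → NOT (t OR q)
Note: A statement and its contrapositive are logically equivalent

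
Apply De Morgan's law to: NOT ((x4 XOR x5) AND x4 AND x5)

NOT (x4 XOR x5) OR NOT x4 OR NOT x5
De Morgan's: NOT(AND of terms) = OR of negations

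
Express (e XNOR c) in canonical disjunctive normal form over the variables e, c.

(NOT e AND NOT c) OR (e AND c)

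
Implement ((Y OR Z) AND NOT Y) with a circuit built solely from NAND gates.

((((Y NAND Y) NAND (Z NAND Z)) NAND (Y NAND Y)) NAND (((Y NAND Y) NAND (Z NAND Z)) NAND (Y NAND Y)))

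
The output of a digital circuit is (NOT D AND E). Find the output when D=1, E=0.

Substituting: (NOT 1 AND 0)
= 0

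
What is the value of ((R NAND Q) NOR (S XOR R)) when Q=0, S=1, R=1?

Substituting: ((1 NAND 0) NOR (1 XOR 1))
= 0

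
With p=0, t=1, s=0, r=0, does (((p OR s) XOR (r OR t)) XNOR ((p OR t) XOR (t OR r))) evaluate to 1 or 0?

Substituting: (((0 OR 0) XOR (0 OR 1)) XNOR ((0 OR 1) XOR (1 OR 0)))
= 0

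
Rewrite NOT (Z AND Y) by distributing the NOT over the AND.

NOT Z OR NOT Y
De Morgan's: NOT(AND of terms) = OR of negations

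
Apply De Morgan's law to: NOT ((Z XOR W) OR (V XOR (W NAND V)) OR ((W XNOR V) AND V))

NOT (Z XOR W) AND NOT (V XOR (W NAND V)) AND NOT ((W XNOR V) AND V)
De Morgan's: NOT(OR of terms) = AND of negations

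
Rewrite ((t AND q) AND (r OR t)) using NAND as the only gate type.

((((t NAND q) NAND (t NAND q)) NAND ((r NAND r) NAND (t NAND t))) NAND (((t NAND q) NAND (t NAND q)) NAND ((r NAND r) NAND (t NAND t))))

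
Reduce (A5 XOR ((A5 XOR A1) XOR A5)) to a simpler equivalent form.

By XOR self-cancellation ((E XOR v) XOR v = E):
= (A5 XOR A1)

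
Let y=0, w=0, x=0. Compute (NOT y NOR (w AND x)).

Substituting: (NOT 0 NOR (0 AND 0))
= 0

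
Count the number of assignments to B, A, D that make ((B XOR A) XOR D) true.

Satisfying assignments: (0,0,1), (0,1,0), (1,0,0), (1,1,1)
Count: 4 out of 8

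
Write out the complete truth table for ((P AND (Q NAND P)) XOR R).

P | Q | R | Output
------------------
0 | 0 | 0 | 0
0 | 0 | 1 | 1
0 | 1 | 0 | 0
0 | 1 | 1 | 1
1 | 0 | 0 | 1
1 | 0 | 1 | 0
1 | 1 | 0 | 0
1 | 1 | 1 | 1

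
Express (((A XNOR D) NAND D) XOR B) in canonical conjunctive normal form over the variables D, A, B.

(D OR A OR NOT B) AND (D OR NOT A OR NOT B) AND (NOT D OR A OR NOT B) AND (NOT D OR NOT A OR B)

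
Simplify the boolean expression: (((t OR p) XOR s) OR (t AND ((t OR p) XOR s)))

By absorption (E OR (E AND v) = E):
= ((t OR p) XOR s)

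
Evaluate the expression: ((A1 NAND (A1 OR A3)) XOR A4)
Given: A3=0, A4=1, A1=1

Substituting: ((1 NAND (1 OR 0)) XOR 1)
= 1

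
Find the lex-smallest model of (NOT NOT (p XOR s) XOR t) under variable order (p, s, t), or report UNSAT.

p=0, s=0, t=1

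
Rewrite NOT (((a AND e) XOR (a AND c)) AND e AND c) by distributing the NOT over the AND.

NOT ((a AND e) XOR (a AND c)) OR NOT e OR NOT c
De Morgan's: NOT(AND of terms) = OR of negations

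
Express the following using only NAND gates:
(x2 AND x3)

((x2 NAND x3) NAND (x2 NAND x3))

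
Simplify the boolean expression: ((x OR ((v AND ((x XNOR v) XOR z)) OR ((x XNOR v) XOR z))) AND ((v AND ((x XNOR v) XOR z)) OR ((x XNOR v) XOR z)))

By absorption (E AND (E OR v) = E) then absorption (E OR (E AND v) = E):
= ((x XNOR v) XOR z)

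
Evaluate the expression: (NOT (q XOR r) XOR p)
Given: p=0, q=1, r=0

Substituting: (NOT (1 XOR 0) XOR 0)
= 0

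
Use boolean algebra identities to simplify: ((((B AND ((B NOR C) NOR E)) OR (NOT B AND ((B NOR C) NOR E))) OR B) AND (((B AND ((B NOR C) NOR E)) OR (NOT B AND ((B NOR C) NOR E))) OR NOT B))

By distribution ((E OR v) AND (E OR NOT v) = E) then distribution ((E AND v) OR (E AND NOT v) = E):
= ((B NOR C) NOR E)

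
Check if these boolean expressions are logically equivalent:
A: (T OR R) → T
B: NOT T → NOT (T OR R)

Yes, Contrapositive is always equivalent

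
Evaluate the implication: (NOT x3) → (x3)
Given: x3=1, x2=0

Antecedent (NOT x3) = 0; consequent (x3) = 1.
0 → 1 = 1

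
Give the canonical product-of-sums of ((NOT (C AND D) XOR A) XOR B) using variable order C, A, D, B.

ΠM(1, 3, 4, 6, 9, 10, 12, 15) = (C OR A OR D OR NOT B) AND (C OR A OR NOT D OR NOT B) AND (C OR NOT A OR D OR B) AND (C OR NOT A OR NOT D OR B) AND (NOT C OR A OR D OR NOT B) AND (NOT C OR A OR NOT D OR B) AND (NOT C OR NOT A OR D OR B) AND (NOT C OR NOT A OR NOT D OR NOT B)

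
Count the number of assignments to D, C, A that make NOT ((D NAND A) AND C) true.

Satisfying assignments: (0,0,0), (0,0,1), (1,0,0), (1,0,1), (1,1,1)
Count: 5 out of 8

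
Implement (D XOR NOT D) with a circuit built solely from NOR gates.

((((D NOR (D NOR D)) NOR (D NOR (D NOR D))) NOR ((D NOR (D NOR D)) NOR (D NOR (D NOR D)))) NOR ((((D NOR D) NOR ((D NOR D) NOR (D NOR D))) NOR ((D NOR D) NOR ((D NOR D) NOR (D NOR D)))) NOR (((D NOR D) NOR ((D NOR D) NOR (D NOR D))) NOR ((D NOR D) NOR ((D NOR D) NOR (D NOR D))))))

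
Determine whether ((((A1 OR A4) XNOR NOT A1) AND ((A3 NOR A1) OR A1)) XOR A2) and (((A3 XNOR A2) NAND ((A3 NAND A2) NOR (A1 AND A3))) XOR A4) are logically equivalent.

No. Counterexample: with A4=0, A3=0, A2=0, A1=0, Expression 1 = 0 but Expression 2 = 1.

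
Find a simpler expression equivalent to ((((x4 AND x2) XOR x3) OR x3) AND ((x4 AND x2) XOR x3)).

By absorption (E AND (E OR v) = E):
= ((x4 AND x2) XOR x3)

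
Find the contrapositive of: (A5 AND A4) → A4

Contrapositive: NOT A4 → NOT (A5 AND A4)
Note: A statement and its contrapositive are logically equivalent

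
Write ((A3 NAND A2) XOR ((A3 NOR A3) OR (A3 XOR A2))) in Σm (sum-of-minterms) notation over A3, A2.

Σm() = FALSE (no minterms)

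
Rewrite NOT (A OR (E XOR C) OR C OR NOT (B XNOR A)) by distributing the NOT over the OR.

NOT A AND NOT (E XOR C) AND NOT C AND (B XNOR A)
De Morgan's: NOT(OR of terms) = AND of negations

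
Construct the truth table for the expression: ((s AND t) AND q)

q | t | s | Output
------------------
0 | 0 | 0 | 0
0 | 0 | 1 | 0
0 | 1 | 0 | 0
0 | 1 | 1 | 0
1 | 0 | 0 | 0
1 | 0 | 1 | 0
1 | 1 | 0 | 0
1 | 1 | 1 | 1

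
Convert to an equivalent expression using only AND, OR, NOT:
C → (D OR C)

NOT C OR (D OR C)
(Implication elimination: A → B = NOT A OR B)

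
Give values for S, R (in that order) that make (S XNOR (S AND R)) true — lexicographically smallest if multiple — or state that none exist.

S=0, R=0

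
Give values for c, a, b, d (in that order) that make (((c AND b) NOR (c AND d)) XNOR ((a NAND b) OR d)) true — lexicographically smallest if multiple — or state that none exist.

c=0, a=0, b=0, d=0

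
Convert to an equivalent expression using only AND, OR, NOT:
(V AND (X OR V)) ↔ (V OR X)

((V AND (X OR V)) AND (V OR X)) OR (NOT (V AND (X OR V)) AND NOT (V OR X))
(Biconditional = both true or both false)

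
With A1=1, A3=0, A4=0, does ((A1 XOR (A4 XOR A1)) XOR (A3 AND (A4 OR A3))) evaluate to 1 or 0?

Substituting: ((1 XOR (0 XOR 1)) XOR (0 AND (0 OR 0)))
= 0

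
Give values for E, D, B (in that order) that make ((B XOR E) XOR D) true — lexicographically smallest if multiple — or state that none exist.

E=0, D=0, B=1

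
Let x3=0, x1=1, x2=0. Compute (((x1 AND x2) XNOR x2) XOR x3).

Substituting: (((1 AND 0) XNOR 0) XOR 0)
= 1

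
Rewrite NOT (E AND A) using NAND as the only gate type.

(((E NAND A) NAND (E NAND A)) NAND ((E NAND A) NAND (E NAND A)))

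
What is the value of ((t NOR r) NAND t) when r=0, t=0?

Substituting: ((0 NOR 0) NAND 0)
= 1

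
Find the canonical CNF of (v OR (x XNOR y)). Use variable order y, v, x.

(y OR v OR NOT x) AND (NOT y OR v OR x)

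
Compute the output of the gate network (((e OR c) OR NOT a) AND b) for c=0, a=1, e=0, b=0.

Substituting: (((0 OR 0) OR NOT 1) AND 0)
= 0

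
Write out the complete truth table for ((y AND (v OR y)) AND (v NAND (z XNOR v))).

v | z | y | Output
------------------
0 | 0 | 0 | 0
0 | 0 | 1 | 1
0 | 1 | 0 | 0
0 | 1 | 1 | 1
1 | 0 | 0 | 0
1 | 0 | 1 | 1
1 | 1 | 0 | 0
1 | 1 | 1 | 0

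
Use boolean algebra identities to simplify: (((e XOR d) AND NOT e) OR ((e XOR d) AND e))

By distribution ((E AND v) OR (E AND NOT v) = E):
= (e XOR d)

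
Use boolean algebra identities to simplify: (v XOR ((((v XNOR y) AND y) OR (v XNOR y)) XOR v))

By XOR self-cancellation ((E XOR v) XOR v = E) then absorption (E OR (E AND v) = E):
= (v XNOR y)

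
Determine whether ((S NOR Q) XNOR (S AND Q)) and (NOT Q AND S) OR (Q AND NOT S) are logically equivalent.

Yes, they are equivalent — the two output columns agree on all 4 assignments:
Q | S | Expression 1 | Expression 2
-----------------------------------
0 | 0 | 0 | 0
0 | 1 | 1 | 1
1 | 0 | 1 | 1
1 | 1 | 0 | 0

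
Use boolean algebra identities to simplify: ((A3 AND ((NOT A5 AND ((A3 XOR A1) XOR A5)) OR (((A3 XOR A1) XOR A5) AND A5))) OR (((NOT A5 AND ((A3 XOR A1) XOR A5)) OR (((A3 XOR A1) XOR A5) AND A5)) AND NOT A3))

By distribution ((E AND v) OR (E AND NOT v) = E) then distribution ((E AND v) OR (E AND NOT v) = E):
= ((A3 XOR A1) XOR A5)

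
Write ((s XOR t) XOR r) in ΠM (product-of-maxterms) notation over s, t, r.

ΠM(0, 3, 5, 6) = (s OR t OR r) AND (s OR NOT t OR NOT r) AND (NOT s OR t OR NOT r) AND (NOT s OR NOT t OR r)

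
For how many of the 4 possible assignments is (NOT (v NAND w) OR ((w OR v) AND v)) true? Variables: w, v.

Satisfying assignments: (0,1), (1,1)
Count: 2 out of 4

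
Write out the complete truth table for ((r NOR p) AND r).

p | r | Output
--------------
0 | 0 | 0
0 | 1 | 0
1 | 0 | 0
1 | 1 | 0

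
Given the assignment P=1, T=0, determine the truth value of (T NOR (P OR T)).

Substituting: (0 NOR (1 OR 0))
= 0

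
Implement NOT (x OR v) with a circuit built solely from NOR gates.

(((x NOR v) NOR (x NOR v)) NOR ((x NOR v) NOR (x NOR v)))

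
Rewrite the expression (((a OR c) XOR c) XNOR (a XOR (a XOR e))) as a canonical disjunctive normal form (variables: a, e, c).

(NOT a AND NOT e AND NOT c) OR (NOT a AND NOT e AND c) OR (a AND NOT e AND c) OR (a AND e AND NOT c)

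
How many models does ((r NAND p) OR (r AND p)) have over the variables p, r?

Satisfying assignments: (0,0), (0,1), (1,0), (1,1)
Count: 4 out of 4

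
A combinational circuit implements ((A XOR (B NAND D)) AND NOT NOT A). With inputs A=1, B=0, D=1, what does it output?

Substituting: ((1 XOR (0 NAND 1)) AND NOT NOT 1)
= 0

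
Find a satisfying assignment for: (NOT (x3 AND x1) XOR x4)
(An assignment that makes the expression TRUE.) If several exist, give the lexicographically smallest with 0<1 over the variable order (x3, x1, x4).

x3=0, x1=0, x4=0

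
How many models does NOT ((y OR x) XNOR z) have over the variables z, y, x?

Satisfying assignments: (0,0,1), (0,1,0), (0,1,1), (1,0,0)
Count: 4 out of 8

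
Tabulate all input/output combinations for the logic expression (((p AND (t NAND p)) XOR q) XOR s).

q | p | t | s | Output
----------------------
0 | 0 | 0 | 0 | 0
0 | 0 | 0 | 1 | 1
0 | 0 | 1 | 0 | 0
0 | 0 | 1 | 1 | 1
0 | 1 | 0 | 0 | 1
0 | 1 | 0 | 1 | 0
0 | 1 | 1 | 0 | 0
0 | 1 | 1 | 1 | 1
1 | 0 | 0 | 0 | 1
1 | 0 | 0 | 1 | 0
1 | 0 | 1 | 0 | 1
1 | 0 | 1 | 1 | 0
1 | 1 | 0 | 0 | 0
1 | 1 | 0 | 1 | 1
1 | 1 | 1 | 0 | 1
1 | 1 | 1 | 1 | 0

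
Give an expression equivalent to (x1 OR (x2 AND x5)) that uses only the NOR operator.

((x1 NOR ((x2 NOR x2) NOR (x5 NOR x5))) NOR (x1 NOR ((x2 NOR x2) NOR (x5 NOR x5))))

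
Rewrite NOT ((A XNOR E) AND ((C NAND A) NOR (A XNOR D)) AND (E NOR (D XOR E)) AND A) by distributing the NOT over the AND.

NOT (A XNOR E) OR NOT ((C NAND A) NOR (A XNOR D)) OR NOT (E NOR (D XOR E)) OR NOT A
De Morgan's: NOT(AND of terms) = OR of negations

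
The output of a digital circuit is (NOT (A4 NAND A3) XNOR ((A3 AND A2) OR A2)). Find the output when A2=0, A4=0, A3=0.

Substituting: (NOT (0 NAND 0) XNOR ((0 AND 0) OR 0))
= 1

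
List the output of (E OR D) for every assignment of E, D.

E | D | Output
--------------
0 | 0 | 0
0 | 1 | 1
1 | 0 | 1
1 | 1 | 1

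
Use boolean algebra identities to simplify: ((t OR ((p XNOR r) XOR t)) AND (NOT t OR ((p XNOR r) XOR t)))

By distribution ((E OR v) AND (E OR NOT v) = E):
= ((p XNOR r) XOR t)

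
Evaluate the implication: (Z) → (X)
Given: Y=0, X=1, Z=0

Antecedent (Z) = 0; consequent (X) = 1.
0 → 1 = 1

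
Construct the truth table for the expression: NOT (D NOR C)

D | C | Output
--------------
0 | 0 | 0
0 | 1 | 1
1 | 0 | 1
1 | 1 | 1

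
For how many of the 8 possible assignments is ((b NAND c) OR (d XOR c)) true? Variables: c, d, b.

Satisfying assignments: (0,0,0), (0,0,1), (0,1,0), (0,1,1), (1,0,0), (1,0,1), (1,1,0)
Count: 7 out of 8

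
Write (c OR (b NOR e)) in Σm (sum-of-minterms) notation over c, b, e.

Σm(0, 4, 5, 6, 7) = (NOT c AND NOT b AND NOT e) OR (c AND NOT b AND NOT e) OR (c AND NOT b AND e) OR (c AND b AND NOT e) OR (c AND b AND e)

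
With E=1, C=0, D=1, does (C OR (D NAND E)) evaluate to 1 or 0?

Substituting: (0 OR (1 NAND 1))
= 0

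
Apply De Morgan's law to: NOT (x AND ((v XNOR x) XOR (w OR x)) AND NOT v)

NOT x OR NOT ((v XNOR x) XOR (w OR x)) OR v
De Morgan's: NOT(AND of terms) = OR of negations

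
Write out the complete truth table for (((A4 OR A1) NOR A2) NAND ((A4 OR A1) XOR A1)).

A4 | A1 | A2 | Output
---------------------
0 | 0 | 0 | 1
0 | 0 | 1 | 1
0 | 1 | 0 | 1
0 | 1 | 1 | 1
1 | 0 | 0 | 1
1 | 0 | 1 | 1
1 | 1 | 0 | 1
1 | 1 | 1 | 1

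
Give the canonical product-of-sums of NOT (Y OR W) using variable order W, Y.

ΠM(1, 2, 3) = (W OR NOT Y) AND (NOT W OR Y) AND (NOT W OR NOT Y)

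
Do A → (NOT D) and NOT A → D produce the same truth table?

No, Inverse is not equivalent to original (counterexample: A=0, D=0)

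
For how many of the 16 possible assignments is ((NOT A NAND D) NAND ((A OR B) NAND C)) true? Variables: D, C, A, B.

Satisfying assignments: (0,1,0,1), (0,1,1,0), (0,1,1,1), (1,0,0,0), (1,0,0,1), (1,1,0,0), (1,1,0,1), (1,1,1,0), (1,1,1,1)
Count: 9 out of 16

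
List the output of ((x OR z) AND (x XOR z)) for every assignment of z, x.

z | x | Output
--------------
0 | 0 | 0
0 | 1 | 1
1 | 0 | 1
1 | 1 | 0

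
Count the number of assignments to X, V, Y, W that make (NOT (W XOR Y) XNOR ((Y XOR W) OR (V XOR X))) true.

Satisfying assignments: (0,1,0,0), (0,1,1,1), (1,0,0,0), (1,0,1,1)
Count: 4 out of 16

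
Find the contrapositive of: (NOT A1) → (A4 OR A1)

Contrapositive: NOT (A4 OR A1) → A1
Note: A statement and its contrapositive are logically equivalent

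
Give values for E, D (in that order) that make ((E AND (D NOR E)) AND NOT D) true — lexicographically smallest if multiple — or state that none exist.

UNSATISFIABLE - no assignment makes this expression true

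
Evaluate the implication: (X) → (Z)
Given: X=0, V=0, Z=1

Antecedent (X) = 0; consequent (Z) = 1.
0 → 1 = 1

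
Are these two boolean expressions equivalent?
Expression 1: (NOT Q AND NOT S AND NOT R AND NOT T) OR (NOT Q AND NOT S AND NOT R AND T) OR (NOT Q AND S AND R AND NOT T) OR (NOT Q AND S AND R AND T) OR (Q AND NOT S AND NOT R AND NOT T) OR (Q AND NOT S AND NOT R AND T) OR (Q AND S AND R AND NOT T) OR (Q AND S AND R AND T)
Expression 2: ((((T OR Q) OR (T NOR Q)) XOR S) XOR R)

Yes, they are equivalent — the two output columns agree on all 16 assignments:
Q | S | R | T | Expression 1 | Expression 2
-------------------------------------------
0 | 0 | 0 | 0 | 1 | 1
0 | 0 | 0 | 1 | 1 | 1
0 | 0 | 1 | 0 | 0 | 0
0 | 0 | 1 | 1 | 0 | 0
0 | 1 | 0 | 0 | 0 | 0
0 | 1 | 0 | 1 | 0 | 0
0 | 1 | 1 | 0 | 1 | 1
0 | 1 | 1 | 1 | 1 | 1
1 | 0 | 0 | 0 | 1 | 1
1 | 0 | 0 | 1 | 1 | 1
1 | 0 | 1 | 0 | 0 | 0
1 | 0 | 1 | 1 | 0 | 0
1 | 1 | 0 | 0 | 0 | 0
1 | 1 | 0 | 1 | 0 | 0
1 | 1 | 1 | 0 | 1 | 1
1 | 1 | 1 | 1 | 1 | 1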